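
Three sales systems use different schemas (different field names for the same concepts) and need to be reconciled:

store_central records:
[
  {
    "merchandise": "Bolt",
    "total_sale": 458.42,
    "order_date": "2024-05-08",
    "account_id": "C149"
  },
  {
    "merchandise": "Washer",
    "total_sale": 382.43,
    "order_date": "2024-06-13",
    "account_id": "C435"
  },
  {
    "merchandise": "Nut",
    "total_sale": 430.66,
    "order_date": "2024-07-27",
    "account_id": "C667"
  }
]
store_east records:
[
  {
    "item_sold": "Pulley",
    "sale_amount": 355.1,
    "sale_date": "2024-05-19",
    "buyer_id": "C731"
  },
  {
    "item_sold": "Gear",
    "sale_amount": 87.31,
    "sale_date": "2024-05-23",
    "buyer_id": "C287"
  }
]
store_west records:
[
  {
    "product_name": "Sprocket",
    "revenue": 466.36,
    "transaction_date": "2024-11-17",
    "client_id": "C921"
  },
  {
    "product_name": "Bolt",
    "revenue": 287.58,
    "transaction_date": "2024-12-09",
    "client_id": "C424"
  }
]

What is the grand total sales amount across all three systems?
2467.86

Schema reconciliation - all amount fields map to sale amount:

store_central (total_sale): 1271.51
store_east (sale_amount): 442.41
store_west (revenue): 753.94

Grand total: 2467.86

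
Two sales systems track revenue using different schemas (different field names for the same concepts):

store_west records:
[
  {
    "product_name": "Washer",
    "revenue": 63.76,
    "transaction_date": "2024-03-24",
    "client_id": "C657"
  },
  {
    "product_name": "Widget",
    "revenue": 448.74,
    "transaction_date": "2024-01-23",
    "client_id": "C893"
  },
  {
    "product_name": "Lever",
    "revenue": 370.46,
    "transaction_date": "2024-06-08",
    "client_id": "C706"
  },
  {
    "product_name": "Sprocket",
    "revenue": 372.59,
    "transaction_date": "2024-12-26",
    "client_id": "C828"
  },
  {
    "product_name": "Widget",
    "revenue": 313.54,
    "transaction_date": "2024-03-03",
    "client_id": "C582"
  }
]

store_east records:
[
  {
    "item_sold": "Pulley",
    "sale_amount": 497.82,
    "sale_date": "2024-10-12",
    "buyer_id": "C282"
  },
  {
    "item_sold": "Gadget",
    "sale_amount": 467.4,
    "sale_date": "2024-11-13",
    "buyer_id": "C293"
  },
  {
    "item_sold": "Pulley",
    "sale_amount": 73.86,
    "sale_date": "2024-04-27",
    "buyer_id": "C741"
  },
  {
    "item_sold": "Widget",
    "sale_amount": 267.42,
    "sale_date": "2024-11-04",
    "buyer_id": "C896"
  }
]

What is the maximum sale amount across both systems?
497.82

Reconcile: "revenue" (store_west) = "sale_amount" (store_east) = sale amount

Maximum in store_west: 448.74
Maximum in store_east: 497.82

Overall maximum: max(448.74, 497.82) = 497.82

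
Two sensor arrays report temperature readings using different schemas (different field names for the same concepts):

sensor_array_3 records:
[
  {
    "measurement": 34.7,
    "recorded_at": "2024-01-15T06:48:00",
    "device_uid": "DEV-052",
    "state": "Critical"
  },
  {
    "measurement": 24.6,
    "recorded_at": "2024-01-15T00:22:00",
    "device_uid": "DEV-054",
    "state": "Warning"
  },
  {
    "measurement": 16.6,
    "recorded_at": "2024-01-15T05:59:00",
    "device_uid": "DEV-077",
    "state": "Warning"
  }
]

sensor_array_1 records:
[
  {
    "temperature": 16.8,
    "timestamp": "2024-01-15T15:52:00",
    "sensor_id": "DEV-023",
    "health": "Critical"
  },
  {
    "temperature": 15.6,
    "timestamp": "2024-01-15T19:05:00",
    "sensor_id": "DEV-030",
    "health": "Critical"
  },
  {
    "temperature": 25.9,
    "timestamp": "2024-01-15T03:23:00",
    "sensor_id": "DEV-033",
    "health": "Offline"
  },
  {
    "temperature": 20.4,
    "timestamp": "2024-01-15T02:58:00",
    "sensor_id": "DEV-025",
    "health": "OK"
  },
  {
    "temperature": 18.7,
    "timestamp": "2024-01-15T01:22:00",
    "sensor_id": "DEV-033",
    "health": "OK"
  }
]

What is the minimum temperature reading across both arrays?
15.6

Schema mapping: "measurement" (sensor_array_3) = "temperature" (sensor_array_1) = temperature reading

Minimum in sensor_array_3: 16.6
Minimum in sensor_array_1: 15.6

Overall minimum: min(16.6, 15.6) = 15.6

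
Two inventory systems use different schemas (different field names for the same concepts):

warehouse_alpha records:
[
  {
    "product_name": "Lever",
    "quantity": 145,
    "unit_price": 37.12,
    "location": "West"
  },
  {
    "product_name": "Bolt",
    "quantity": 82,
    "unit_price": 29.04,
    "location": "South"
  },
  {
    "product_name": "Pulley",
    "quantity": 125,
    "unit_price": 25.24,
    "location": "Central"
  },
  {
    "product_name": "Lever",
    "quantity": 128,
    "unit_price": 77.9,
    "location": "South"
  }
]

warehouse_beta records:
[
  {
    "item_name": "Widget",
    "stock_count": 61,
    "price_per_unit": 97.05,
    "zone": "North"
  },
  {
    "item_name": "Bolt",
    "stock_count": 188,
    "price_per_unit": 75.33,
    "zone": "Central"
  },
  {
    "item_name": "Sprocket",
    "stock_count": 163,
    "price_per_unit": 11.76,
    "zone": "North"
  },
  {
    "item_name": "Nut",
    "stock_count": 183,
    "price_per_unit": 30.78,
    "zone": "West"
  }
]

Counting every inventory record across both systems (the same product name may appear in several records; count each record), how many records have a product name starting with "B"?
2

Schema mapping: "product_name" (warehouse_alpha) = "item_name" (warehouse_beta) = product name

Records with product name starting with "B" in warehouse_alpha: 1
Records with product name starting with "B" in warehouse_beta: 1

Total: 1 + 1 = 2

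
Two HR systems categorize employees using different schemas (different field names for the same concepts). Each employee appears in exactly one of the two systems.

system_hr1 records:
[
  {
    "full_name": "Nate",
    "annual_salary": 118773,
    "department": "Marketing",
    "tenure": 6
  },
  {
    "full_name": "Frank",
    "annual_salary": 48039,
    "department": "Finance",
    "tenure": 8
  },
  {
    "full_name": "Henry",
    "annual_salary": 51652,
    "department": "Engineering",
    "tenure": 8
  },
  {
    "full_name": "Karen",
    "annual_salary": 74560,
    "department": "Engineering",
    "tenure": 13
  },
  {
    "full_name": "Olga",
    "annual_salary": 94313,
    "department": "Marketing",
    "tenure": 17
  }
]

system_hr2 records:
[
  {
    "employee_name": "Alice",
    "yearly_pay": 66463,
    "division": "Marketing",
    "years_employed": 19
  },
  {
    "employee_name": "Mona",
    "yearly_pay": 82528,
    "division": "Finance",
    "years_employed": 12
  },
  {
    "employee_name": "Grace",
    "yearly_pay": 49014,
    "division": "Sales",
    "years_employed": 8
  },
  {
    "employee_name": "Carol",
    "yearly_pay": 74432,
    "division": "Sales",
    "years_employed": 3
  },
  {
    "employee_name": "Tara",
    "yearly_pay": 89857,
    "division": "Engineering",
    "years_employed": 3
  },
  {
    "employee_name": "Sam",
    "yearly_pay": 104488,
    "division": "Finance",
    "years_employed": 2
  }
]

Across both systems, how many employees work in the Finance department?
3

Schema mapping: "department" (system_hr1) = "division" (system_hr2) = department

Finance employees in system_hr1: 1
Finance employees in system_hr2: 2

Total in Finance: 1 + 2 = 3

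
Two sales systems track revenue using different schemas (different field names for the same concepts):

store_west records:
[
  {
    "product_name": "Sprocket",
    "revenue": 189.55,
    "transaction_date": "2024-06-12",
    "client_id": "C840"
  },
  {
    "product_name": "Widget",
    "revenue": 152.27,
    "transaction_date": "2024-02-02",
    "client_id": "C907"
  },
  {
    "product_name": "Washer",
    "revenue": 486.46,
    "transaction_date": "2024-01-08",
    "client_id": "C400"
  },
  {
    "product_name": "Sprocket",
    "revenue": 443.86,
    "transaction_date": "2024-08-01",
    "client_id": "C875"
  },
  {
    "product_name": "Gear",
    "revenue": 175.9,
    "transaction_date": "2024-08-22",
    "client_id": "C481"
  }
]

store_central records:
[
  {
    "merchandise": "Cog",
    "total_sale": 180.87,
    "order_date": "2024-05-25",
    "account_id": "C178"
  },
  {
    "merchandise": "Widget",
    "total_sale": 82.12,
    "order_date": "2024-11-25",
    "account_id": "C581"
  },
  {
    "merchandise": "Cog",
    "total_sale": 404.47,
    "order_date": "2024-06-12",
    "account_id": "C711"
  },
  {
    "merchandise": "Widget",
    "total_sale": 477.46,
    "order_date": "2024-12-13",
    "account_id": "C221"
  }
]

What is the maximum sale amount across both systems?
486.46

Reconcile: "revenue" (store_west) = "total_sale" (store_central) = sale amount

Maximum in store_west: 486.46
Maximum in store_central: 477.46

Overall maximum: max(486.46, 477.46) = 486.46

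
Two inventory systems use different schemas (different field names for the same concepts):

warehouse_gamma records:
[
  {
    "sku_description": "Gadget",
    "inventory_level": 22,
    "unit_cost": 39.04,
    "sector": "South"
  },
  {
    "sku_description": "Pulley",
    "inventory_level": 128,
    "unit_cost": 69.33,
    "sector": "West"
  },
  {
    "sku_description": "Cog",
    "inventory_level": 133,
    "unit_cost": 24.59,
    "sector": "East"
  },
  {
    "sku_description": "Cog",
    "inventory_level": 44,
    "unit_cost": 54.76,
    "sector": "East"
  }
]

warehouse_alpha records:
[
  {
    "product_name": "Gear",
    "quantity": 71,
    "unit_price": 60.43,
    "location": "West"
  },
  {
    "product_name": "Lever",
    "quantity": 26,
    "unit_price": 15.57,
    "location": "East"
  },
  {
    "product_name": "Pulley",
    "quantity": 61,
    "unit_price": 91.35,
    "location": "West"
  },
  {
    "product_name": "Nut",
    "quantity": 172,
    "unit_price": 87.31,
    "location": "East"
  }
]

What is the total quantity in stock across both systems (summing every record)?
657

To reconcile these schemas, identify the field holding the quantity in stock in each system:
1. In warehouse_gamma it is "inventory_level"
2. In warehouse_alpha it is "quantity"

From warehouse_gamma: 22 + 128 + 133 + 44 = 327
From warehouse_alpha: 71 + 26 + 61 + 172 = 330

Total: 327 + 330 = 657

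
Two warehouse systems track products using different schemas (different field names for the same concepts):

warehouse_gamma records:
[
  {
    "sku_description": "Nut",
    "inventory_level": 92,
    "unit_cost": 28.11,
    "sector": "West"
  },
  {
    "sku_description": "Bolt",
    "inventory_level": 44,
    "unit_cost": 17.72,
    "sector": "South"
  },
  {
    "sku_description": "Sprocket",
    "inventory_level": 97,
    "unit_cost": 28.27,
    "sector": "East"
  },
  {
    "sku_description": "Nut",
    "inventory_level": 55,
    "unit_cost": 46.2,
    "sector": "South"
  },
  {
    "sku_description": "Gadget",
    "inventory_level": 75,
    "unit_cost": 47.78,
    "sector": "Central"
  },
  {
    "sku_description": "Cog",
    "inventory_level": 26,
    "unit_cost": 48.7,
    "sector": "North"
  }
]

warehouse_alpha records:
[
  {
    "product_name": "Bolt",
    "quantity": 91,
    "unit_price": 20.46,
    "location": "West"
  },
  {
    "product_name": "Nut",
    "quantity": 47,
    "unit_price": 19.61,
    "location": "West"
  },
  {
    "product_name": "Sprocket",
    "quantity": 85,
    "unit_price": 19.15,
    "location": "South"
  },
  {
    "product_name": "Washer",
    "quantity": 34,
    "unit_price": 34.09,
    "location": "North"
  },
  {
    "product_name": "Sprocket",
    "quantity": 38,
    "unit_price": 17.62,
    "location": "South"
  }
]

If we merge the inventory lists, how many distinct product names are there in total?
6

Schema mapping: "sku_description" (warehouse_gamma) = "product_name" (warehouse_alpha) = product name

Products in warehouse_gamma: ['Bolt', 'Cog', 'Gadget', 'Nut', 'Sprocket']
Products in warehouse_alpha: ['Bolt', 'Nut', 'Sprocket', 'Washer']

Union (unique products): ['Bolt', 'Cog', 'Gadget', 'Nut', 'Sprocket', 'Washer']
Count: 6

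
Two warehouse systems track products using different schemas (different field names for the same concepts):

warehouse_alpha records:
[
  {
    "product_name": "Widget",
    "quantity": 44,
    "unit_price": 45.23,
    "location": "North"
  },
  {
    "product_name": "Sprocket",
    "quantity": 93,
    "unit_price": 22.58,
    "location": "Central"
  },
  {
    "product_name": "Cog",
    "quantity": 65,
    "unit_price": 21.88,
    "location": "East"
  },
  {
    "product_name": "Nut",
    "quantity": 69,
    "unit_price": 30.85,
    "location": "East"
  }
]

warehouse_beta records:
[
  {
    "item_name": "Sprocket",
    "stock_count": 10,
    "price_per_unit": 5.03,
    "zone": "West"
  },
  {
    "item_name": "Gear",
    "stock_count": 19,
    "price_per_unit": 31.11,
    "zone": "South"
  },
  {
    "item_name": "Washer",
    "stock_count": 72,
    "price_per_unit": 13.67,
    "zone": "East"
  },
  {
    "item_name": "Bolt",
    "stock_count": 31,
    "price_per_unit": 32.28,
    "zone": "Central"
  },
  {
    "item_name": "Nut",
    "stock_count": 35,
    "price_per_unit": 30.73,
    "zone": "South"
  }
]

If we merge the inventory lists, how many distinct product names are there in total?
7

Schema mapping: "product_name" (warehouse_alpha) = "item_name" (warehouse_beta) = product name

Products in warehouse_alpha: ['Cog', 'Nut', 'Sprocket', 'Widget']
Products in warehouse_beta: ['Bolt', 'Gear', 'Nut', 'Sprocket', 'Washer']

Union (unique products): ['Bolt', 'Cog', 'Gear', 'Nut', 'Sprocket', 'Washer', 'Widget']
Count: 7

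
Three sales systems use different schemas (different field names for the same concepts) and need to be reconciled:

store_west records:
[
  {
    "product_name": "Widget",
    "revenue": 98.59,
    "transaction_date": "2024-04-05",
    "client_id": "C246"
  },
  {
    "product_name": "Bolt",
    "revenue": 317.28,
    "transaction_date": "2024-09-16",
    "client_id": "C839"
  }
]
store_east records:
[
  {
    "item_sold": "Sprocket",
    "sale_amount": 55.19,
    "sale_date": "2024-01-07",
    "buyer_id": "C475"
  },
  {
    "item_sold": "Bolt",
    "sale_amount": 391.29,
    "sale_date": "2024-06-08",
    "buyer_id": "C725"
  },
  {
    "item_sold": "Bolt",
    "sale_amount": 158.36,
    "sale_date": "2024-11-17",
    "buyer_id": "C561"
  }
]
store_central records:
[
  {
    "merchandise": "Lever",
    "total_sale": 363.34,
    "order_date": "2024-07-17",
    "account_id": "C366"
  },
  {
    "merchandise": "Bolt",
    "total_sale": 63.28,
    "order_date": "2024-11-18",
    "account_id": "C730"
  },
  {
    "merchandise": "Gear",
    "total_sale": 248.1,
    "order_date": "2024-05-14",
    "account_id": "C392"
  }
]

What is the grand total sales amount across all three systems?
1695.43

Schema reconciliation - all amount fields map to sale amount:

store_west (revenue): 415.87
store_east (sale_amount): 604.84
store_central (total_sale): 674.72

Grand total: 1695.43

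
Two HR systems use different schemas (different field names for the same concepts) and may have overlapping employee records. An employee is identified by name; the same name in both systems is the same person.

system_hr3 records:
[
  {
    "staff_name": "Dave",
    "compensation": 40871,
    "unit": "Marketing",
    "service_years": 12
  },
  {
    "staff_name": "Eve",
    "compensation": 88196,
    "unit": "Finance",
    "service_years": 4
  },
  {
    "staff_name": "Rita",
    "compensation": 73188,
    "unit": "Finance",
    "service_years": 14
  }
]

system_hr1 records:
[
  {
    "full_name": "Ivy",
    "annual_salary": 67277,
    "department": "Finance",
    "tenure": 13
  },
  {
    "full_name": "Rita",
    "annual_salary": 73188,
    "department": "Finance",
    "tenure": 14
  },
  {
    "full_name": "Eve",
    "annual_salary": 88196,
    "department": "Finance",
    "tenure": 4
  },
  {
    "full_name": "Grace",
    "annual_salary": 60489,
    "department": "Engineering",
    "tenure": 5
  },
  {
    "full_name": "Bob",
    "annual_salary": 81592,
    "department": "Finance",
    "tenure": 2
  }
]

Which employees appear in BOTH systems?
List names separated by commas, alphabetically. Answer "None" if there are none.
Eve, Rita

Schema mapping: "staff_name" (system_hr3) = "full_name" (system_hr1) = employee name

Names in system_hr3: ['Dave', 'Eve', 'Rita']
Names in system_hr1: ['Bob', 'Eve', 'Grace', 'Ivy', 'Rita']

Intersection: ['Eve', 'Rita']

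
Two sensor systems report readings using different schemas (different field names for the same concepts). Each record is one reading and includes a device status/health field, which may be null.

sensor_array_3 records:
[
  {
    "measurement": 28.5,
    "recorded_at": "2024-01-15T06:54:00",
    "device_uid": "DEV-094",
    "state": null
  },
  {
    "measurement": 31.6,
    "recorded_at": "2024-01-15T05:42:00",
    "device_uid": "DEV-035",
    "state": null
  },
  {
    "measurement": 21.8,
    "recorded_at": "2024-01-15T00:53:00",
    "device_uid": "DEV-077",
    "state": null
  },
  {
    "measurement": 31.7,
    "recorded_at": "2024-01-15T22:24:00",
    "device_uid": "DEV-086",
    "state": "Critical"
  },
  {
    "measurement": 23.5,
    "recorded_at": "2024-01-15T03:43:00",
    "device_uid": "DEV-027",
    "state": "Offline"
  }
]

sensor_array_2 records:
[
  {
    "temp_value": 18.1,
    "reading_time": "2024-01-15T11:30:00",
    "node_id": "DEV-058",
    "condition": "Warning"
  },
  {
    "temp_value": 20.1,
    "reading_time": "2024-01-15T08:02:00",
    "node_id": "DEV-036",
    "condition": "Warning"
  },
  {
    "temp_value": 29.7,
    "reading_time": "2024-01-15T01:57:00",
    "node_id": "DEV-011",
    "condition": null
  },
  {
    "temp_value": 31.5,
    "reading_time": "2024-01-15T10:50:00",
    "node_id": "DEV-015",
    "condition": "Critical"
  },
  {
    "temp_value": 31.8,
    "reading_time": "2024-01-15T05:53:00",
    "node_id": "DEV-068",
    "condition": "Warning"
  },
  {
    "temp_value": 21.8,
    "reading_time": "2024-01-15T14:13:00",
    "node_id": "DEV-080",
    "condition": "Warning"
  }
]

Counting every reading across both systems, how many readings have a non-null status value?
7

Schema mapping: "state" (sensor_array_3) = "condition" (sensor_array_2) = status

Non-null in sensor_array_3: 2
Non-null in sensor_array_2: 5

Total non-null: 2 + 5 = 7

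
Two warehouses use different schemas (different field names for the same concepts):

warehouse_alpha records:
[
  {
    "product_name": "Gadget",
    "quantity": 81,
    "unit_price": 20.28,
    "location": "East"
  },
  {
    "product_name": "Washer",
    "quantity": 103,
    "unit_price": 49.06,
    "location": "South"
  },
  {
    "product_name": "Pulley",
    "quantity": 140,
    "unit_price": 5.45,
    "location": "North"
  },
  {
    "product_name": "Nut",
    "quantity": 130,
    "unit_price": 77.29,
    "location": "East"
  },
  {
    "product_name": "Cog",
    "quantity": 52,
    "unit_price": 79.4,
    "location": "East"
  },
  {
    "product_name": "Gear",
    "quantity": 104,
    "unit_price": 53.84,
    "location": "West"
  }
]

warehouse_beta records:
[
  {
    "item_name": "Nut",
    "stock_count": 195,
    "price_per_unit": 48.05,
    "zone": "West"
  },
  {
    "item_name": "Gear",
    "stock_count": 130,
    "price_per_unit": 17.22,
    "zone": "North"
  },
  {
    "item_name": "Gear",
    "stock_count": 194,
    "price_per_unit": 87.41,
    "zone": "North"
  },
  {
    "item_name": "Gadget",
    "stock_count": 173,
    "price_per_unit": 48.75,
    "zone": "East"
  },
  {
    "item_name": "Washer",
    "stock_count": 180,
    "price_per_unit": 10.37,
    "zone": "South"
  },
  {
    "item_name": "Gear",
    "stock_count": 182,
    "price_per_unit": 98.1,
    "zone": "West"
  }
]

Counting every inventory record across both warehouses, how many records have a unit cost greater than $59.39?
4

Schema mapping: "unit_price" (warehouse_alpha) = "price_per_unit" (warehouse_beta) = unit cost

Records > $59.39 in warehouse_alpha: 2
Records > $59.39 in warehouse_beta: 2

Total count: 2 + 2 = 4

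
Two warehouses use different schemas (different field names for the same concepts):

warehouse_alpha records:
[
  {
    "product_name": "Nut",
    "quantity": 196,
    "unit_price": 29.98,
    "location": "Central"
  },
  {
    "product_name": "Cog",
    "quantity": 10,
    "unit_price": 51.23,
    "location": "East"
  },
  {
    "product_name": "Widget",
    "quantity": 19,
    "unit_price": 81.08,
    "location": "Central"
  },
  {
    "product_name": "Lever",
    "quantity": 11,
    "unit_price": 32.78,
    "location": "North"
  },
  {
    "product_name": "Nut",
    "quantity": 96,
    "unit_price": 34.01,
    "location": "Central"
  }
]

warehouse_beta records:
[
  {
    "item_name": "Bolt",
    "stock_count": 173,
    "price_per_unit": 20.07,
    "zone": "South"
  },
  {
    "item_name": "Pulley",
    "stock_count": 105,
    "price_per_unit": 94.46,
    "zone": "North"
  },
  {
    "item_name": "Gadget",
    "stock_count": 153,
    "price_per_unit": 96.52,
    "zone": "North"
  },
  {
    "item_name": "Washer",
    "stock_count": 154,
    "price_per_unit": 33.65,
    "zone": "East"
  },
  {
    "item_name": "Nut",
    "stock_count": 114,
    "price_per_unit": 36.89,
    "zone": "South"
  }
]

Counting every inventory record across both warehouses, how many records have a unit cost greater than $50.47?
4

Schema mapping: "unit_price" (warehouse_alpha) = "price_per_unit" (warehouse_beta) = unit cost

Records > $50.47 in warehouse_alpha: 2
Records > $50.47 in warehouse_beta: 2

Total count: 2 + 2 = 4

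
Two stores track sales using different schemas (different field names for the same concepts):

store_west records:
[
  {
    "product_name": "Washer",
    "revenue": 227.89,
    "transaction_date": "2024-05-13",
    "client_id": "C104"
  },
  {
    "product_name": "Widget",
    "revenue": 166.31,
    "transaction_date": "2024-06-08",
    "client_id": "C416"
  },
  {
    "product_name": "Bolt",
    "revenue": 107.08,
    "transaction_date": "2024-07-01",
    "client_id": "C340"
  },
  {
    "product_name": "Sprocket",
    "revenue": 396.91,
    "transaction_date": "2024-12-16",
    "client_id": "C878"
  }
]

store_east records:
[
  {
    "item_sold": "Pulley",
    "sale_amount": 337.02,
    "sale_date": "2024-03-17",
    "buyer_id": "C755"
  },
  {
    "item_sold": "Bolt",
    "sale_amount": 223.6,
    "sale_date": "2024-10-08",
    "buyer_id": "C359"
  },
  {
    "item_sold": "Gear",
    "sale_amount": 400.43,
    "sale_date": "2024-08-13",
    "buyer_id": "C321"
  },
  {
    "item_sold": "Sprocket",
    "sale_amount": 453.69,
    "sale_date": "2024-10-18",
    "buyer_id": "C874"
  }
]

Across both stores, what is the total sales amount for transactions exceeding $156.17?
2205.85

Schema mapping: "revenue" (store_west) = "sale_amount" (store_east) = sale amount

Sum of sales > $156.17 in store_west: 791.11
Sum of sales > $156.17 in store_east: 1414.74

Total: 791.11 + 1414.74 = 2205.85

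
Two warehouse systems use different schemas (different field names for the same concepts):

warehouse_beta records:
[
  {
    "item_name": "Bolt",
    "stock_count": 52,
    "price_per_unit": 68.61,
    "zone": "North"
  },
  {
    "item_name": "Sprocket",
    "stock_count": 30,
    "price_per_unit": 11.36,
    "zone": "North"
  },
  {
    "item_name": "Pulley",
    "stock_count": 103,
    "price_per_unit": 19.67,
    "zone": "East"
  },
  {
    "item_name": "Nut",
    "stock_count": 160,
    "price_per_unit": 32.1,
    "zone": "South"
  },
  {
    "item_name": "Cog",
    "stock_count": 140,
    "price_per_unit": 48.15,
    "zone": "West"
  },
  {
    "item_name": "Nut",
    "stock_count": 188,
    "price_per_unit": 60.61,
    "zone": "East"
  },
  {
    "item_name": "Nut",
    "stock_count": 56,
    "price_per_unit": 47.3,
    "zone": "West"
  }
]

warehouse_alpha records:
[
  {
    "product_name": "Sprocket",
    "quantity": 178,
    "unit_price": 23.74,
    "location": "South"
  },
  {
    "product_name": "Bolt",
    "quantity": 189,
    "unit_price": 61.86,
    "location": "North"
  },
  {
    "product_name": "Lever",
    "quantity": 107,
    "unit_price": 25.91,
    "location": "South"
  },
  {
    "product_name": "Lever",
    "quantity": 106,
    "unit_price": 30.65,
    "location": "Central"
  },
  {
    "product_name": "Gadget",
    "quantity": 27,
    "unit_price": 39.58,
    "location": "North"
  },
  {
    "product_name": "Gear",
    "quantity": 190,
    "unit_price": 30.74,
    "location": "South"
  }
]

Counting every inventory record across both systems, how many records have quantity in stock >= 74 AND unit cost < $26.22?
3

Schema mappings:
- "stock_count" (warehouse_beta) = "quantity" (warehouse_alpha) = quantity
- "price_per_unit" (warehouse_beta) = "unit_price" (warehouse_alpha) = unit cost

Records meeting both conditions in warehouse_beta: 1
Records meeting both conditions in warehouse_alpha: 2

Total: 1 + 2 = 3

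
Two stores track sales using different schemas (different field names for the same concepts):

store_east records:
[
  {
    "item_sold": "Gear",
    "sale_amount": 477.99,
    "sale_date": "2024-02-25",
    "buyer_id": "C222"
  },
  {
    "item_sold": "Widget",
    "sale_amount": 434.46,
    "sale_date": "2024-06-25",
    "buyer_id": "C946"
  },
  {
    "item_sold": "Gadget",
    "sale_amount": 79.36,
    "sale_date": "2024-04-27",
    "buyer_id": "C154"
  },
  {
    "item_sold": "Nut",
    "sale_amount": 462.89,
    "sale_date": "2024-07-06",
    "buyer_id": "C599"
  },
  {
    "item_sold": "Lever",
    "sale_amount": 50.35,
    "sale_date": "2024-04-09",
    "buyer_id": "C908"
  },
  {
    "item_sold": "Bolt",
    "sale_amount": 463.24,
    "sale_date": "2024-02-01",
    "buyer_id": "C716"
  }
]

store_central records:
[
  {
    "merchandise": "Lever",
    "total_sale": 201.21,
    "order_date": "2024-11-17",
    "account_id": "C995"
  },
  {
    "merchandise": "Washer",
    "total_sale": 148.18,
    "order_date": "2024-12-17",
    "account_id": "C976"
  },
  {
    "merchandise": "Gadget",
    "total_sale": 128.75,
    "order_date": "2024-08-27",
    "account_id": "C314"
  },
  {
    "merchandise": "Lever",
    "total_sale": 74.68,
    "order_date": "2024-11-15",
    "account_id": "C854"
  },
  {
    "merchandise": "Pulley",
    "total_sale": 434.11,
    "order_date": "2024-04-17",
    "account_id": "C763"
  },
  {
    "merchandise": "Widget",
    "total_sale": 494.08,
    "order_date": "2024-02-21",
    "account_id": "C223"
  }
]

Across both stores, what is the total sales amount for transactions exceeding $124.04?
3244.91

Schema mapping: "sale_amount" (store_east) = "total_sale" (store_central) = sale amount

Sum of sales > $124.04 in store_east: 1838.58
Sum of sales > $124.04 in store_central: 1406.33

Total: 1838.58 + 1406.33 = 3244.91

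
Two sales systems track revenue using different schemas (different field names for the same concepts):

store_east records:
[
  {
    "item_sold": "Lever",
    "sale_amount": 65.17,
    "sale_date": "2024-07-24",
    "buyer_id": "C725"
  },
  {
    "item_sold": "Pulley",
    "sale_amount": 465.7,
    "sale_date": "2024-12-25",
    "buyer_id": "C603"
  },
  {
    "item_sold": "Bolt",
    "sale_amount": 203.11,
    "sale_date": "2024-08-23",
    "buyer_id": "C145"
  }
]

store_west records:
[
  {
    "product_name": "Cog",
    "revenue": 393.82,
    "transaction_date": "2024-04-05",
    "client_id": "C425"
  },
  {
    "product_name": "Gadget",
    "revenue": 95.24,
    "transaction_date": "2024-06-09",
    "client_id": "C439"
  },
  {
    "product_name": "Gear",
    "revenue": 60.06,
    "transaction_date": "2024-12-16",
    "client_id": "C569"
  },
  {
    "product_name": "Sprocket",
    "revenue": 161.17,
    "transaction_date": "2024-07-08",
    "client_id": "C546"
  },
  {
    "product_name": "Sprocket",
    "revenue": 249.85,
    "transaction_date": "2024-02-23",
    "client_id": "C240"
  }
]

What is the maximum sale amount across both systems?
465.7

Reconcile: "sale_amount" (store_east) = "revenue" (store_west) = sale amount

Maximum in store_east: 465.7
Maximum in store_west: 393.82

Overall maximum: max(465.7, 393.82) = 465.7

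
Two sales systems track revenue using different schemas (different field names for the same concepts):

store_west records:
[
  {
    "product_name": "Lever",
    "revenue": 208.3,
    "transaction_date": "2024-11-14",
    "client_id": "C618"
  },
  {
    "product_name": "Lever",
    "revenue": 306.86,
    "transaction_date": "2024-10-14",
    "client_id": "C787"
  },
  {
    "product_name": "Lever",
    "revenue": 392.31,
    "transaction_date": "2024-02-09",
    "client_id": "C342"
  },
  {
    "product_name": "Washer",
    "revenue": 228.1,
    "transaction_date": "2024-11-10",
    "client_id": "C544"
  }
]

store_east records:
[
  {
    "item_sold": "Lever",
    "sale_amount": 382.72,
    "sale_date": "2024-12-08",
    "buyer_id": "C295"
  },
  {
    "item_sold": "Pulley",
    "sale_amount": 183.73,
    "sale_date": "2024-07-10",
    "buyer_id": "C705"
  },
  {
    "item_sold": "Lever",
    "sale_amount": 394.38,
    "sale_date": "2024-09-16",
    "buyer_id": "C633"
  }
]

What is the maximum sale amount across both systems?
394.38

Reconcile: "revenue" (store_west) = "sale_amount" (store_east) = sale amount

Maximum in store_west: 392.31
Maximum in store_east: 394.38

Overall maximum: max(392.31, 394.38) = 394.38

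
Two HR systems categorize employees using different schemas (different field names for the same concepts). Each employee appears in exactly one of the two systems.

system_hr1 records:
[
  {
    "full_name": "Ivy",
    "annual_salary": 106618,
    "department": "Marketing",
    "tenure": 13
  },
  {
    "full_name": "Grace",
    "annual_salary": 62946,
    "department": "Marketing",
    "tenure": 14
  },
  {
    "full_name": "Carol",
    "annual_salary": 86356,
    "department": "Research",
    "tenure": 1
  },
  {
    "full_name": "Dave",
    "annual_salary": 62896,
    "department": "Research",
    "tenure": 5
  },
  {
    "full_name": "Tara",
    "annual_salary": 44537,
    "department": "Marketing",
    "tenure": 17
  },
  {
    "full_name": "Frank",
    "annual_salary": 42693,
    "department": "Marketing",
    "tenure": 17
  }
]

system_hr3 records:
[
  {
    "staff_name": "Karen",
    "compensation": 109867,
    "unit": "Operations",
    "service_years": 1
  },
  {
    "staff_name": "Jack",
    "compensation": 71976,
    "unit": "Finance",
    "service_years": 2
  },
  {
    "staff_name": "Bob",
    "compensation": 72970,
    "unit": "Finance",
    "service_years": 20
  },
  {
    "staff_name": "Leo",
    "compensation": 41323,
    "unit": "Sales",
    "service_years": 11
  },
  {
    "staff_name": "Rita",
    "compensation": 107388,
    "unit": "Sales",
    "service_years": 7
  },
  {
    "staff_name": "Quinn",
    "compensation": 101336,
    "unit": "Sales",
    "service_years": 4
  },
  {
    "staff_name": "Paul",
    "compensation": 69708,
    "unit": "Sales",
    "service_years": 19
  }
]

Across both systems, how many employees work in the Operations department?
1

Schema mapping: "department" (system_hr1) = "unit" (system_hr3) = department

Operations employees in system_hr1: 0
Operations employees in system_hr3: 1

Total in Operations: 0 + 1 = 1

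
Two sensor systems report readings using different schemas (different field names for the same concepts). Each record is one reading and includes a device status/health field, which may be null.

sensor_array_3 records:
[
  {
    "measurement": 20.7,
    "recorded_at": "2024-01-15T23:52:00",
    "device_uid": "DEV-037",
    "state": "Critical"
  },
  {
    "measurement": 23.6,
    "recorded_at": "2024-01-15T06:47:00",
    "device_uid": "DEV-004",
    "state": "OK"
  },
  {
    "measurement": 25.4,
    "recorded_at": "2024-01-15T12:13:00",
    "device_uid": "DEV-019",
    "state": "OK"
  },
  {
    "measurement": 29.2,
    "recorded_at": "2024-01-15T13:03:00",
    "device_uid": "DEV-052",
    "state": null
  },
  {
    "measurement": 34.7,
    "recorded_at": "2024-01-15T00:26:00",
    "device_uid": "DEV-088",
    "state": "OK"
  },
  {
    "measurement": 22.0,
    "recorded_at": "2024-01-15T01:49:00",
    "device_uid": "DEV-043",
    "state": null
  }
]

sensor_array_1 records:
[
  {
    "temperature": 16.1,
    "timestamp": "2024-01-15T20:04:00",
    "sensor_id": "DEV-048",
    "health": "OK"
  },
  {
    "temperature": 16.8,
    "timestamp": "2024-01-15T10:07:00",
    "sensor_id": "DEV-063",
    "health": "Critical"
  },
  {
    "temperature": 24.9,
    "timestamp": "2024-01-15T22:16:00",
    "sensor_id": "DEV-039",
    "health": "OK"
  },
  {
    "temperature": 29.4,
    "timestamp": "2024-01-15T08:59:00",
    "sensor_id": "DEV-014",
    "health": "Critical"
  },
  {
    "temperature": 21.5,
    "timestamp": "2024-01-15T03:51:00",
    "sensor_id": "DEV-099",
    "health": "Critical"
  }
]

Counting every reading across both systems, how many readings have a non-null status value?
9

Schema mapping: "state" (sensor_array_3) = "health" (sensor_array_1) = status

Non-null in sensor_array_3: 4
Non-null in sensor_array_1: 5

Total non-null: 4 + 5 = 9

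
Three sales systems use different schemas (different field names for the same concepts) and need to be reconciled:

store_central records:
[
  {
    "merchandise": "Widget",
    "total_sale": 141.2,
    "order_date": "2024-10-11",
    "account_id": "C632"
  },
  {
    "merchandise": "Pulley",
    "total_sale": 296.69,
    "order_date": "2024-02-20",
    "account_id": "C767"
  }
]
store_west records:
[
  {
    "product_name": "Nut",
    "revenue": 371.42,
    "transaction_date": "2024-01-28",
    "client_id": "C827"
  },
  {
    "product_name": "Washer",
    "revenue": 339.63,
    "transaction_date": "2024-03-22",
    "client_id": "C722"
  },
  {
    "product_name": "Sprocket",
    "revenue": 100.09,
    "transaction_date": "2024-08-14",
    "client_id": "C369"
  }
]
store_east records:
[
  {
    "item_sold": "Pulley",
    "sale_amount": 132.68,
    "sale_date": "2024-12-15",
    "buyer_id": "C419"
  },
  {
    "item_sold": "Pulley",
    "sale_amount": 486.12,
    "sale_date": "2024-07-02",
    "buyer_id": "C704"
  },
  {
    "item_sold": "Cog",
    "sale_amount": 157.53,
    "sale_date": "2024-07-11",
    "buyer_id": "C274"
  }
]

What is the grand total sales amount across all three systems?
2025.36

Schema reconciliation - all amount fields map to sale amount:

store_central (total_sale): 437.89
store_west (revenue): 811.14
store_east (sale_amount): 776.33

Grand total: 2025.36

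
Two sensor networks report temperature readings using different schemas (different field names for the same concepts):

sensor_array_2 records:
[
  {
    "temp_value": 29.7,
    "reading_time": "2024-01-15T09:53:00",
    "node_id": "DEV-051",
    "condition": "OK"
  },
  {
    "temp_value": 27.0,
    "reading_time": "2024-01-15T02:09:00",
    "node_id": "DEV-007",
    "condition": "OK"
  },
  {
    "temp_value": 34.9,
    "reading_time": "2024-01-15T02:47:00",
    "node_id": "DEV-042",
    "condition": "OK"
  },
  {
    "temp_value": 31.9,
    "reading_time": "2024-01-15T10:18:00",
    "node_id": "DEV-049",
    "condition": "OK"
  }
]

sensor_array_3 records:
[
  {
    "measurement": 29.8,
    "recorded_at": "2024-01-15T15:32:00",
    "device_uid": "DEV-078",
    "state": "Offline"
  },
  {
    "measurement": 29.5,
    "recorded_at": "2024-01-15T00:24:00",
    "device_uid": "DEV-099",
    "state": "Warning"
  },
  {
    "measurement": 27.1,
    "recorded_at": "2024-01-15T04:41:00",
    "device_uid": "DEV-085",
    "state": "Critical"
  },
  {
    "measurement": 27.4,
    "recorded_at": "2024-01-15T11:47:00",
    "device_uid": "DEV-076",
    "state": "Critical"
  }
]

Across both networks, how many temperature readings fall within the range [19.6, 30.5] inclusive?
6

Schema mapping: "temp_value" (sensor_array_2) = "measurement" (sensor_array_3) = temperature

Readings in [19.6, 30.5] from sensor_array_2: 2
Readings in [19.6, 30.5] from sensor_array_3: 4

Total count: 2 + 4 = 6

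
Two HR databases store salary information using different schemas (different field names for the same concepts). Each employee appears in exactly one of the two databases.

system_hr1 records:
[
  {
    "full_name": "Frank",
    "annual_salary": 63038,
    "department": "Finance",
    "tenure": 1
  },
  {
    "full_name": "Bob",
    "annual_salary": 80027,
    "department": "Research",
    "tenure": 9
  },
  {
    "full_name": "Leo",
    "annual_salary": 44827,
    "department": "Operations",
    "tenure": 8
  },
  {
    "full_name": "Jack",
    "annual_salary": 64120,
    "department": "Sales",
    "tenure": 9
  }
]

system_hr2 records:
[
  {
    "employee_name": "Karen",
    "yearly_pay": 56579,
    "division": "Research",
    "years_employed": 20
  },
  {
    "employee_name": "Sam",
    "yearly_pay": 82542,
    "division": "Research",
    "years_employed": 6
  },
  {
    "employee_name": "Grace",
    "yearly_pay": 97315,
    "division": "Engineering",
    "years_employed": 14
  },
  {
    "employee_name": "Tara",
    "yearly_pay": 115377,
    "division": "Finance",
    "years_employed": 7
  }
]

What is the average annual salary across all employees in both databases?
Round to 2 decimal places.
75478.13

Schema mapping: "annual_salary" (system_hr1) = "yearly_pay" (system_hr2) = annual salary

All salaries: [63038, 80027, 44827, 64120, 56579, 82542, 97315, 115377]
Sum: 603825
Count: 8
Average: 603825 / 8 = 75478.13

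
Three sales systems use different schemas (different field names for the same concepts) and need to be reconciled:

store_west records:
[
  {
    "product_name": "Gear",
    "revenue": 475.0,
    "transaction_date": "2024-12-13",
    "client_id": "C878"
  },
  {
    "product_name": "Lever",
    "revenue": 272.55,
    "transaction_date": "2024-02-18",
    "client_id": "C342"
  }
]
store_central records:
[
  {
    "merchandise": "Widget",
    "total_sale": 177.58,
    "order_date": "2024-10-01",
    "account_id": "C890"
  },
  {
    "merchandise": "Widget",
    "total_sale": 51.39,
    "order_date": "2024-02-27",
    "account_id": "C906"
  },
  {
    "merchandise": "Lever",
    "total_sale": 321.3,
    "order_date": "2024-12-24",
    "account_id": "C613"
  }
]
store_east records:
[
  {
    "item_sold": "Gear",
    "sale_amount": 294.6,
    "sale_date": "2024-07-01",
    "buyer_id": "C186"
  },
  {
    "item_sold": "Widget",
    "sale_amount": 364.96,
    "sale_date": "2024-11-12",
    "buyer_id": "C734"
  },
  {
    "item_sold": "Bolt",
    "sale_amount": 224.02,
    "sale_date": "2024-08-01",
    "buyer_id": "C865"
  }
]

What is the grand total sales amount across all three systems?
2181.4

Schema reconciliation - all amount fields map to sale amount:

store_west (revenue): 747.55
store_central (total_sale): 550.27
store_east (sale_amount): 883.58

Grand total: 2181.4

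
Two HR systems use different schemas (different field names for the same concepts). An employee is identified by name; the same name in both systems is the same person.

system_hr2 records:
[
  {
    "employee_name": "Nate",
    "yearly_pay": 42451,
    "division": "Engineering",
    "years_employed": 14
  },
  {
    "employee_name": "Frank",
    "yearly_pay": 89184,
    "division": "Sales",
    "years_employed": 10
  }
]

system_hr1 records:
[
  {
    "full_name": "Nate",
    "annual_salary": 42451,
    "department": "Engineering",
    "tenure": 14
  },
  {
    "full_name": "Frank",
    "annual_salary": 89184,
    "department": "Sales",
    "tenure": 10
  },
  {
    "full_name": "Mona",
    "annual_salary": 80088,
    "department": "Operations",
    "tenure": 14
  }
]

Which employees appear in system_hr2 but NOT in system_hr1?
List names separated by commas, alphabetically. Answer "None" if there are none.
None

Schema mapping: "employee_name" (system_hr2) = "full_name" (system_hr1) = employee name

Names in system_hr2: ['Frank', 'Nate']
Names in system_hr1: ['Frank', 'Mona', 'Nate']

In system_hr2 but not system_hr1: None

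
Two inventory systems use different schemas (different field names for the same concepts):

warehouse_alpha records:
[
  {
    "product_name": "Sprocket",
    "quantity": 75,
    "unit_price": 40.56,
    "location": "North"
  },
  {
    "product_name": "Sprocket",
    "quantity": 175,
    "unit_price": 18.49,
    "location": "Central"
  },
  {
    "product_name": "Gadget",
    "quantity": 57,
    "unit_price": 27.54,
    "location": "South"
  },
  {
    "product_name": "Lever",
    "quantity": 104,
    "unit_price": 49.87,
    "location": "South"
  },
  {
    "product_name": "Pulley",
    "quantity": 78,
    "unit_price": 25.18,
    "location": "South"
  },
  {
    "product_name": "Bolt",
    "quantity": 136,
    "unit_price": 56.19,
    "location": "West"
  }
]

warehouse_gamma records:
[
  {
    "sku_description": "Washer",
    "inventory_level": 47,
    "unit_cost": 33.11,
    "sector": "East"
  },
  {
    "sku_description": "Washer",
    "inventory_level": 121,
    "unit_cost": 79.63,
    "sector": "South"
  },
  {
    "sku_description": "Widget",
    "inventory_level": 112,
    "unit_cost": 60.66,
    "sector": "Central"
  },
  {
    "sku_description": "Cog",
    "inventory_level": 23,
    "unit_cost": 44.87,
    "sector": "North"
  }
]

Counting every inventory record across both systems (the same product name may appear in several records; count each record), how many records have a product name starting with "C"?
1

Schema mapping: "product_name" (warehouse_alpha) = "sku_description" (warehouse_gamma) = product name

Records with product name starting with "C" in warehouse_alpha: 0
Records with product name starting with "C" in warehouse_gamma: 1

Total: 0 + 1 = 1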